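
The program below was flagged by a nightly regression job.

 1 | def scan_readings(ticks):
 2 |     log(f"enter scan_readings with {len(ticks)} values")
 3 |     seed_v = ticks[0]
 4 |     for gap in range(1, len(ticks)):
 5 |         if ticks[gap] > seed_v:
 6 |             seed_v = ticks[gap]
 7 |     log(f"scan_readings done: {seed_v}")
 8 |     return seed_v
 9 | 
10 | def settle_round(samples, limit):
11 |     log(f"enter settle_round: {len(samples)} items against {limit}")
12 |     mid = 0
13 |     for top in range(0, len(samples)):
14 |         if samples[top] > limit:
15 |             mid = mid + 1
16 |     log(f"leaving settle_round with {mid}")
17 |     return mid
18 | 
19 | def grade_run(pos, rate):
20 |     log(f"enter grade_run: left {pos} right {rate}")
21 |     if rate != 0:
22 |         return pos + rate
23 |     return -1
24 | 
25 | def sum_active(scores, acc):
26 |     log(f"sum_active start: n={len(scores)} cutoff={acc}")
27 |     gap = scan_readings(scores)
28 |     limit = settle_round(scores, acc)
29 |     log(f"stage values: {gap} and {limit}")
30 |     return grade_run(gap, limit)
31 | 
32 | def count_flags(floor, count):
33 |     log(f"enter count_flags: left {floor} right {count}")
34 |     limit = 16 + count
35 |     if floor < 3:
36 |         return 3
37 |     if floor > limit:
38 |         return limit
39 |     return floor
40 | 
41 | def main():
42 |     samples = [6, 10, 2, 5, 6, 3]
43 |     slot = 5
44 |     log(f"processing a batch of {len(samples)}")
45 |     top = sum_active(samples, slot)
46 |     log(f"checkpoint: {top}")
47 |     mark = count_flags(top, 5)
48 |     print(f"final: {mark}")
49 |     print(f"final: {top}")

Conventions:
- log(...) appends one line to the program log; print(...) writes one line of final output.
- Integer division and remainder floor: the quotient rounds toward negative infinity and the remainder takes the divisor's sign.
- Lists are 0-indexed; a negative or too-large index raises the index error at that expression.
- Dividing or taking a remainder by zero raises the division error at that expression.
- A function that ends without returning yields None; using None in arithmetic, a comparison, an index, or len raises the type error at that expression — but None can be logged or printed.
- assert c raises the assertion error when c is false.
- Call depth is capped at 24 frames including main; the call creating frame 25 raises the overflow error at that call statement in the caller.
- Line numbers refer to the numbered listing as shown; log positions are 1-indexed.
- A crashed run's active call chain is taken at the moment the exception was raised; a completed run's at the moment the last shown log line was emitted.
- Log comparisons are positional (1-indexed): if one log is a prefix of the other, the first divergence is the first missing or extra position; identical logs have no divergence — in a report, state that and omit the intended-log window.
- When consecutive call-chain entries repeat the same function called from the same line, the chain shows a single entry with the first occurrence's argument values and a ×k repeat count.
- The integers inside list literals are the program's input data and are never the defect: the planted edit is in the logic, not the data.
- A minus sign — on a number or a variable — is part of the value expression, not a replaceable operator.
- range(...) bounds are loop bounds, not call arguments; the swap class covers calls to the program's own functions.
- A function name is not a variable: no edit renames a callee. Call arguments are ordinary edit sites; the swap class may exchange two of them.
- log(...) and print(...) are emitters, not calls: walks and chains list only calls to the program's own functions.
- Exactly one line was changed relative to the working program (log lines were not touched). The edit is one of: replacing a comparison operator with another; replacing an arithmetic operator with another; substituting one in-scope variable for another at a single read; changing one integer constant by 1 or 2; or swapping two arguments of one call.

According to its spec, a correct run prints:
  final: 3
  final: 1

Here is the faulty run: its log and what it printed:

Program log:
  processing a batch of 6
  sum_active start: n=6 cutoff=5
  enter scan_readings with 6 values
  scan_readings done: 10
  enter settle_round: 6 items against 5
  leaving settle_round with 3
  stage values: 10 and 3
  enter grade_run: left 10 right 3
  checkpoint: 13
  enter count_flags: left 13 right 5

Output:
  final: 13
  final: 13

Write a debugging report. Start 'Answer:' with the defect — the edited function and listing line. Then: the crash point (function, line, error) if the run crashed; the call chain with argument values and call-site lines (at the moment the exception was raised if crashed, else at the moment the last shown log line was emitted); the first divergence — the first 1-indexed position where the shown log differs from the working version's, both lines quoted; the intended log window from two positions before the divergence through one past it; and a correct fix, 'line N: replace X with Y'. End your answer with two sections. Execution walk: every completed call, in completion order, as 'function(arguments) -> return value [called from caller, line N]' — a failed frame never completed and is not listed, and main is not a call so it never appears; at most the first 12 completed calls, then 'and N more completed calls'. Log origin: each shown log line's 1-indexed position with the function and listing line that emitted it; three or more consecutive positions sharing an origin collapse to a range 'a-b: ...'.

Answer: the defect is in grade_run at line 22.
Key observation: The log first diverges at position 9: the faulty run prints 'checkpoint: 13' where the working version prints 'checkpoint: 1'.
Call chain: main -> count_flags(13, 5) (called at line 47).
First divergence: position 9 — shown 'checkpoint: 13', intended 'checkpoint: 1'.
Intended log window:
  7: stage values: 10 and 3
  8: enter grade_run: left 10 right 3
  9: checkpoint: 1
  10: enter count_flags: left 1 right 5
Execution walk:
  scan_readings([6, 10, 2, 5, 6, 3]) -> 10  [called from sum_active, line 27]
  settle_round([6, 10, 2, 5, 6, 3], 5) -> 3  [called from sum_active, line 28]
  grade_run(10, 3) -> 13  [called from sum_active, line 30]
  sum_active([6, 10, 2, 5, 6, 3], 5) -> 13  [called from main, line 45]
  count_flags(13, 5) -> 13  [called from main, line 47]
Log line origins:
  1: emitted by main (line 44)
  2: emitted by sum_active (line 26)
  3: emitted by scan_readings (line 2)
  4: emitted by scan_readings (line 7)
  5: emitted by settle_round (line 11)
  6: emitted by settle_round (line 16)
  7: emitted by sum_active (line 29)
  8: emitted by grade_run (line 20)
  9: emitted by main (line 46)
  10: emitted by count_flags (line 33)
A correct fix: line 22: replace `+` with `%`.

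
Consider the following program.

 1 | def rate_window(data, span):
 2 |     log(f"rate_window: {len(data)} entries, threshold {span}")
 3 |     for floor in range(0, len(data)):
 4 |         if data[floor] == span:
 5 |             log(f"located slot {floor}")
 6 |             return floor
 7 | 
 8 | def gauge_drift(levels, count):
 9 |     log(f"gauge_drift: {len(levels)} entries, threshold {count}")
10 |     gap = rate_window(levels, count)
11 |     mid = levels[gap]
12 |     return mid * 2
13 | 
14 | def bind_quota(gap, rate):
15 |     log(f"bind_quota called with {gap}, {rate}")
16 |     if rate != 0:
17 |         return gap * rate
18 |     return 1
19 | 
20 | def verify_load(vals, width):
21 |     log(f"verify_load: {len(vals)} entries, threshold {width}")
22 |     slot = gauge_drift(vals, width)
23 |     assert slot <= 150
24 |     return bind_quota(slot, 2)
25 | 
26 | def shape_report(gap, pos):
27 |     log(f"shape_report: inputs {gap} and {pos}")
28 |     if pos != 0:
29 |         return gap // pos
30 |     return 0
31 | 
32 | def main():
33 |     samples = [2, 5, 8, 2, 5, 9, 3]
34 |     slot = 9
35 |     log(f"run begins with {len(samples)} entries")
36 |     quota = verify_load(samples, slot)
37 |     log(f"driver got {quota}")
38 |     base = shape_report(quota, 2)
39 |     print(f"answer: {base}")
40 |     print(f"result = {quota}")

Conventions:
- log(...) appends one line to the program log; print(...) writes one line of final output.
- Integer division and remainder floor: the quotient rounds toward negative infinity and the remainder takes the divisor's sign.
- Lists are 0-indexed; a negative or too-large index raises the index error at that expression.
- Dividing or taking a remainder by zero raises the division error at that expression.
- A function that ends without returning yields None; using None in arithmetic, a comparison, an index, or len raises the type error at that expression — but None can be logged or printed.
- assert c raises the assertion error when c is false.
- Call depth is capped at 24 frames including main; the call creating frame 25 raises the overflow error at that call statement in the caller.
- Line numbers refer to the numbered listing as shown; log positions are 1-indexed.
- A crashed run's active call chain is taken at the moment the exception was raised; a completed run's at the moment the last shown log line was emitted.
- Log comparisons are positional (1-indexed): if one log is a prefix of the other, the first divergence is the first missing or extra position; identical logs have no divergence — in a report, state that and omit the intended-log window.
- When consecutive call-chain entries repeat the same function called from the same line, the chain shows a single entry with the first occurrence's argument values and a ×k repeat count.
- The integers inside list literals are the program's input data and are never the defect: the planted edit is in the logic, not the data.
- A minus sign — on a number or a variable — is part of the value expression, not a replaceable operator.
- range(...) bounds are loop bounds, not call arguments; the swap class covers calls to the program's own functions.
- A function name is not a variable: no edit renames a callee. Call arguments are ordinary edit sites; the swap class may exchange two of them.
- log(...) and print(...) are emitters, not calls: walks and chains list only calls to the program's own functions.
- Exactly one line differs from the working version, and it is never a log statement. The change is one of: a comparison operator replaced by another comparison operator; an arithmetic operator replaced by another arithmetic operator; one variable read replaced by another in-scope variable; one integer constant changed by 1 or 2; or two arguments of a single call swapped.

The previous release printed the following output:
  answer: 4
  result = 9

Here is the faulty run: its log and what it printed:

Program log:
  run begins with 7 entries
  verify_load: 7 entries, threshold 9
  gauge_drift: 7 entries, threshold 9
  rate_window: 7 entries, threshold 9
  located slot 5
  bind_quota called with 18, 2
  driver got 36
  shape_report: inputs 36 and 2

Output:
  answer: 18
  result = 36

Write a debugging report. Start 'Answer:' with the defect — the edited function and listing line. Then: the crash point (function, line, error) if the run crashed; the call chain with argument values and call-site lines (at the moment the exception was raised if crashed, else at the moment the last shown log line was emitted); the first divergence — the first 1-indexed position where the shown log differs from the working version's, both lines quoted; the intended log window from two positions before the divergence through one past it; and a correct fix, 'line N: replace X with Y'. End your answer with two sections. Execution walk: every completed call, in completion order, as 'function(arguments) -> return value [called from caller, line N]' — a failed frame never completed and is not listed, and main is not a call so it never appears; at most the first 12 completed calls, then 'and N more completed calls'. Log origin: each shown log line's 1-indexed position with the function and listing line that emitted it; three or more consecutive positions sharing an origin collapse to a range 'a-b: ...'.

Answer: the defect is in bind_quota at line 17.
Key observation: The log first diverges at position 7: the faulty run prints 'driver got 36' where the working version prints 'driver got 9'.
Call chain: main -> shape_report(36, 2) (called at line 38).
First divergence: at position 7 the run shows 'driver got 36' where the working version logs 'driver got 9'.
Intended log window:
  5: located slot 5
  6: bind_quota called with 18, 2
  7: driver got 9
  8: shape_report: inputs 9 and 2
Execution walk:
  rate_window([2, 5, 8, 2, 5, 9, 3], 9) -> 5  [called from gauge_drift, line 10]
  gauge_drift([2, 5, 8, 2, 5, 9, 3], 9) -> 18  [called from verify_load, line 22]
  bind_quota(18, 2) -> 36  [called from verify_load, line 24]
  verify_load([2, 5, 8, 2, 5, 9, 3], 9) -> 36  [called from main, line 36]
  shape_report(36, 2) -> 18  [called from main, line 38]
Origin of each log line:
  1: from main, line 35
  2: from verify_load, line 21
  3: from gauge_drift, line 9
  4: from rate_window, line 2
  5: from rate_window, line 5
  6: from bind_quota, line 15
  7: from main, line 37
  8: from shape_report, line 27
A correct fix: line 17: replace `*` with `//`.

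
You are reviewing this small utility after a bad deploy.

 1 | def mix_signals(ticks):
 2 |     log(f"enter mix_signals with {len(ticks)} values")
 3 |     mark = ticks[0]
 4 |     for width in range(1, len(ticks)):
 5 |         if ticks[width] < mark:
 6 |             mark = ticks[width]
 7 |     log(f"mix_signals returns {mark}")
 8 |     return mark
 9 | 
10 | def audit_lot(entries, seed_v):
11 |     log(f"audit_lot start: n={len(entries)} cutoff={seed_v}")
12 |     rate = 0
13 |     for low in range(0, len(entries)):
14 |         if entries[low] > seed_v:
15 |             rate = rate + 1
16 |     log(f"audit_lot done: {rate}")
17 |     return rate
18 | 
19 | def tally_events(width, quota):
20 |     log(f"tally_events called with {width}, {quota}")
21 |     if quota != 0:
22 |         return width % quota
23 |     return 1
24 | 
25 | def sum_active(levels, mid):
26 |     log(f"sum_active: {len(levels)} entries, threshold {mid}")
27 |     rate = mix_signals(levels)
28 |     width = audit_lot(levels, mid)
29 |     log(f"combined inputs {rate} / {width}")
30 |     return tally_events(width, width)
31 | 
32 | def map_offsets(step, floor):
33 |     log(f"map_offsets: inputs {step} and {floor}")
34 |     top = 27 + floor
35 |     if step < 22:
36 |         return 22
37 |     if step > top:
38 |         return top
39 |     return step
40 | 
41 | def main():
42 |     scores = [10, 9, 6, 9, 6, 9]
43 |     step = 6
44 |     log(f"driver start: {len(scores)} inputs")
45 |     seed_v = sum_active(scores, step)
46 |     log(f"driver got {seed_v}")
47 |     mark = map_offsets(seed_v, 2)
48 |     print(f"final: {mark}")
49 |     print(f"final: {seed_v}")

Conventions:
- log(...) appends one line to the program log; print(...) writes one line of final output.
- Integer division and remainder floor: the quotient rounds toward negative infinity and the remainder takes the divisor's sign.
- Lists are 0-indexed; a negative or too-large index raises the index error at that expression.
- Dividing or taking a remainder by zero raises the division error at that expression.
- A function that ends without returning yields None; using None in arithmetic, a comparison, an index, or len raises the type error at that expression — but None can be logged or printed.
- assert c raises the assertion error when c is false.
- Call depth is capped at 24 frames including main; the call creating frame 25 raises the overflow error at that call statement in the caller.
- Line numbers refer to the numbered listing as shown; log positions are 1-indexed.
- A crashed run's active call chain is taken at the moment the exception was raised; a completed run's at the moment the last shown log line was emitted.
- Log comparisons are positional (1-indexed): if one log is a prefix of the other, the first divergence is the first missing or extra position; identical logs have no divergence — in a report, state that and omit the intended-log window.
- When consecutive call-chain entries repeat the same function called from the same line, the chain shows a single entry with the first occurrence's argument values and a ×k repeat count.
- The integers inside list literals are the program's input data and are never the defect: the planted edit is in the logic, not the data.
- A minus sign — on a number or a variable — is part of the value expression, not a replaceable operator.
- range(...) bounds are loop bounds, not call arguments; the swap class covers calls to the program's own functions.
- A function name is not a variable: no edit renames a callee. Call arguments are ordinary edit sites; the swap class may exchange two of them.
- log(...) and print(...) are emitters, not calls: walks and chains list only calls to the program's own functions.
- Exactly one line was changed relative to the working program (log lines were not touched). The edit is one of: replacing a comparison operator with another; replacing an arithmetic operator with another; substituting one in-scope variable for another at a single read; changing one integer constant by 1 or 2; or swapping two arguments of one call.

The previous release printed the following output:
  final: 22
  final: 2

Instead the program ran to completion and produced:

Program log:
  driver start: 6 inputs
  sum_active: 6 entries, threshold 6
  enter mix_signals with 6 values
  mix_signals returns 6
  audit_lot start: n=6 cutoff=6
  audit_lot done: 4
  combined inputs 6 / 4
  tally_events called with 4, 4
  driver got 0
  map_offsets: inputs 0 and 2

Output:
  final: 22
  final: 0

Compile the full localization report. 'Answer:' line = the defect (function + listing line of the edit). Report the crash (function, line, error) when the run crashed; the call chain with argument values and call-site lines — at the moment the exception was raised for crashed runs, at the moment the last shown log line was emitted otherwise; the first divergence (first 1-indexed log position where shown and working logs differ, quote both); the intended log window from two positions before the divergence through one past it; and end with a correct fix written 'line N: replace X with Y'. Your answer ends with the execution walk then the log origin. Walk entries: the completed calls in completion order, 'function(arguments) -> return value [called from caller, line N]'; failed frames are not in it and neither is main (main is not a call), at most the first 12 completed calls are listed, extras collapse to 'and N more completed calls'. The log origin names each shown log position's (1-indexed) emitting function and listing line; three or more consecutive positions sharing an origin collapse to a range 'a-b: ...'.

Answer: the defect is in sum_active at line 30.
Key observation: Log line 8 is where behavior first shows: 'tally_events called with 4, 4' appears instead of 'tally_events called with 6, 4'.
Call chain: main -> map_offsets(0, 2) (called at line 47).
First divergence: at position 8 the run shows 'tally_events called with 4, 4' where the working version logs 'tally_events called with 6, 4'.
Intended log window:
  6: audit_lot done: 4
  7: combined inputs 6 / 4
  8: tally_events called with 6, 4
  9: driver got 2
Execution walk:
  mix_signals([10, 9, 6, 9, 6, 9]) -> 6  [called from sum_active, line 27]
  audit_lot([10, 9, 6, 9, 6, 9], 6) -> 4  [called from sum_active, line 28]
  tally_events(4, 4) -> 0  [called from sum_active, line 30]
  sum_active([10, 9, 6, 9, 6, 9], 6) -> 0  [called from main, line 45]
  map_offsets(0, 2) -> 22  [called from main, line 47]
Log origins:
  1: logged in main at line 44
  2: logged in sum_active at line 26
  3: logged in mix_signals at line 2
  4: logged in mix_signals at line 7
  5: logged in audit_lot at line 11
  6: logged in audit_lot at line 16
  7: logged in sum_active at line 29
  8: logged in tally_events at line 20
  9: logged in main at line 46
  10: logged in map_offsets at line 33
A correct fix: line 30: replace `tally_events(width, width)` with `tally_events(rate, width)`.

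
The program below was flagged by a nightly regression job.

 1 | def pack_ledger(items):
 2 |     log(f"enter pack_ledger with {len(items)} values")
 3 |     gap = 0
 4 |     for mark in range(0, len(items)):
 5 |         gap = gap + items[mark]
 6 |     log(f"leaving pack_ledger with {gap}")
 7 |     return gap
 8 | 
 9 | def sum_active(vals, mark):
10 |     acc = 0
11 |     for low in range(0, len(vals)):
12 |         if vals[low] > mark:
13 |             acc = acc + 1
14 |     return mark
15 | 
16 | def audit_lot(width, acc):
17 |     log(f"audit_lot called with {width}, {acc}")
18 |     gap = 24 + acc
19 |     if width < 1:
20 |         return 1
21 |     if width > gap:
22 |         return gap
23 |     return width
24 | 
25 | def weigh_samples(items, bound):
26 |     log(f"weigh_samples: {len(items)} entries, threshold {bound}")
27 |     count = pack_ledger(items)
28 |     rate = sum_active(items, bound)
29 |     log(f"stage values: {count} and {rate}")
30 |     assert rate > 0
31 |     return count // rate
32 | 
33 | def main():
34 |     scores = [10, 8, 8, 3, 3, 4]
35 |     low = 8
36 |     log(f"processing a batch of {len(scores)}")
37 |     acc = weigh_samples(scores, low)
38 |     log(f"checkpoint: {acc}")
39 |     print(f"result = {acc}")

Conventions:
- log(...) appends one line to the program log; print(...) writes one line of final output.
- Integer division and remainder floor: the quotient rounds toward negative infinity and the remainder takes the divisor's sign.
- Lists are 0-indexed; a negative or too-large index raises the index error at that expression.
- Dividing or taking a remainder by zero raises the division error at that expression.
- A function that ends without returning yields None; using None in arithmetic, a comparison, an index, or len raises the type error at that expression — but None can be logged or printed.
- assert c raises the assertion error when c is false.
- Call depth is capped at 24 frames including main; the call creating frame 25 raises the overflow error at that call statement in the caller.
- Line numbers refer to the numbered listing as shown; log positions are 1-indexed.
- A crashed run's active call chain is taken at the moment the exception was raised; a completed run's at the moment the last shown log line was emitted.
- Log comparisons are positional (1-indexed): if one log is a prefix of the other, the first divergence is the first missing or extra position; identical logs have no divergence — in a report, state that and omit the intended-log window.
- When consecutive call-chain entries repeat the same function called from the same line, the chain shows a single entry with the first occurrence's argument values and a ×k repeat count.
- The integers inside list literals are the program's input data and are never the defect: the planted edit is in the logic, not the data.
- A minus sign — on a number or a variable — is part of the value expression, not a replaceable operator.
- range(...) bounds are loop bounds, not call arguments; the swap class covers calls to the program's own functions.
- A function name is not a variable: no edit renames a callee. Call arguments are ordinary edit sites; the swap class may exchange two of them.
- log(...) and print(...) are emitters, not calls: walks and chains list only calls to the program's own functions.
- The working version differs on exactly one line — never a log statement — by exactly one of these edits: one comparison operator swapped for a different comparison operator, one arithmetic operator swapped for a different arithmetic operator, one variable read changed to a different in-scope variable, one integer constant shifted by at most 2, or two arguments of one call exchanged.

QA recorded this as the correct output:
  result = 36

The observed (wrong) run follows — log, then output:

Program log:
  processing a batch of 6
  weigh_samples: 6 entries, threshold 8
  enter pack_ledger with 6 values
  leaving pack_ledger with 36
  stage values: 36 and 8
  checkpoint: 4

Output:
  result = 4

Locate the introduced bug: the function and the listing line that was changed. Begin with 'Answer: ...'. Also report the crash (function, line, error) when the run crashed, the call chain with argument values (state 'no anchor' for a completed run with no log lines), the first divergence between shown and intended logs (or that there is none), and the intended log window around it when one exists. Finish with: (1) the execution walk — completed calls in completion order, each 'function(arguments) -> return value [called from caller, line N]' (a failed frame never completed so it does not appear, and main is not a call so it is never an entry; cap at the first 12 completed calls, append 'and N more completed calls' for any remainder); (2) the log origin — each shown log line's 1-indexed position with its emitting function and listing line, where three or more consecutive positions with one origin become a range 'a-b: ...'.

Answer: the defect is in sum_active at line 14.
Key fact: Everything matches until log position 5, which reads 'stage values: 36 and 8' in place of 'stage values: 36 and 1'.
Call chain: main.
First divergence: position 5 — the shown line 'stage values: 36 and 8' should read 'stage values: 36 and 1'.
Intended log window:
  3: enter pack_ledger with 6 values
  4: leaving pack_ledger with 36
  5: stage values: 36 and 1
  6: checkpoint: 36
Execution walk:
  pack_ledger([10, 8, 8, 3, 3, 4]) -> 36  [called from weigh_samples, line 27]
  sum_active([10, 8, 8, 3, 3, 4], 8) -> 8  [called from weigh_samples, line 28]
  weigh_samples([10, 8, 8, 3, 3, 4], 8) -> 4  [called from main, line 37]
Origin of each log line:
  1: emitted by main (line 36)
  2: emitted by weigh_samples (line 26)
  3: emitted by pack_ledger (line 2)
  4: emitted by pack_ledger (line 6)
  5: emitted by weigh_samples (line 29)
  6: emitted by main (line 38)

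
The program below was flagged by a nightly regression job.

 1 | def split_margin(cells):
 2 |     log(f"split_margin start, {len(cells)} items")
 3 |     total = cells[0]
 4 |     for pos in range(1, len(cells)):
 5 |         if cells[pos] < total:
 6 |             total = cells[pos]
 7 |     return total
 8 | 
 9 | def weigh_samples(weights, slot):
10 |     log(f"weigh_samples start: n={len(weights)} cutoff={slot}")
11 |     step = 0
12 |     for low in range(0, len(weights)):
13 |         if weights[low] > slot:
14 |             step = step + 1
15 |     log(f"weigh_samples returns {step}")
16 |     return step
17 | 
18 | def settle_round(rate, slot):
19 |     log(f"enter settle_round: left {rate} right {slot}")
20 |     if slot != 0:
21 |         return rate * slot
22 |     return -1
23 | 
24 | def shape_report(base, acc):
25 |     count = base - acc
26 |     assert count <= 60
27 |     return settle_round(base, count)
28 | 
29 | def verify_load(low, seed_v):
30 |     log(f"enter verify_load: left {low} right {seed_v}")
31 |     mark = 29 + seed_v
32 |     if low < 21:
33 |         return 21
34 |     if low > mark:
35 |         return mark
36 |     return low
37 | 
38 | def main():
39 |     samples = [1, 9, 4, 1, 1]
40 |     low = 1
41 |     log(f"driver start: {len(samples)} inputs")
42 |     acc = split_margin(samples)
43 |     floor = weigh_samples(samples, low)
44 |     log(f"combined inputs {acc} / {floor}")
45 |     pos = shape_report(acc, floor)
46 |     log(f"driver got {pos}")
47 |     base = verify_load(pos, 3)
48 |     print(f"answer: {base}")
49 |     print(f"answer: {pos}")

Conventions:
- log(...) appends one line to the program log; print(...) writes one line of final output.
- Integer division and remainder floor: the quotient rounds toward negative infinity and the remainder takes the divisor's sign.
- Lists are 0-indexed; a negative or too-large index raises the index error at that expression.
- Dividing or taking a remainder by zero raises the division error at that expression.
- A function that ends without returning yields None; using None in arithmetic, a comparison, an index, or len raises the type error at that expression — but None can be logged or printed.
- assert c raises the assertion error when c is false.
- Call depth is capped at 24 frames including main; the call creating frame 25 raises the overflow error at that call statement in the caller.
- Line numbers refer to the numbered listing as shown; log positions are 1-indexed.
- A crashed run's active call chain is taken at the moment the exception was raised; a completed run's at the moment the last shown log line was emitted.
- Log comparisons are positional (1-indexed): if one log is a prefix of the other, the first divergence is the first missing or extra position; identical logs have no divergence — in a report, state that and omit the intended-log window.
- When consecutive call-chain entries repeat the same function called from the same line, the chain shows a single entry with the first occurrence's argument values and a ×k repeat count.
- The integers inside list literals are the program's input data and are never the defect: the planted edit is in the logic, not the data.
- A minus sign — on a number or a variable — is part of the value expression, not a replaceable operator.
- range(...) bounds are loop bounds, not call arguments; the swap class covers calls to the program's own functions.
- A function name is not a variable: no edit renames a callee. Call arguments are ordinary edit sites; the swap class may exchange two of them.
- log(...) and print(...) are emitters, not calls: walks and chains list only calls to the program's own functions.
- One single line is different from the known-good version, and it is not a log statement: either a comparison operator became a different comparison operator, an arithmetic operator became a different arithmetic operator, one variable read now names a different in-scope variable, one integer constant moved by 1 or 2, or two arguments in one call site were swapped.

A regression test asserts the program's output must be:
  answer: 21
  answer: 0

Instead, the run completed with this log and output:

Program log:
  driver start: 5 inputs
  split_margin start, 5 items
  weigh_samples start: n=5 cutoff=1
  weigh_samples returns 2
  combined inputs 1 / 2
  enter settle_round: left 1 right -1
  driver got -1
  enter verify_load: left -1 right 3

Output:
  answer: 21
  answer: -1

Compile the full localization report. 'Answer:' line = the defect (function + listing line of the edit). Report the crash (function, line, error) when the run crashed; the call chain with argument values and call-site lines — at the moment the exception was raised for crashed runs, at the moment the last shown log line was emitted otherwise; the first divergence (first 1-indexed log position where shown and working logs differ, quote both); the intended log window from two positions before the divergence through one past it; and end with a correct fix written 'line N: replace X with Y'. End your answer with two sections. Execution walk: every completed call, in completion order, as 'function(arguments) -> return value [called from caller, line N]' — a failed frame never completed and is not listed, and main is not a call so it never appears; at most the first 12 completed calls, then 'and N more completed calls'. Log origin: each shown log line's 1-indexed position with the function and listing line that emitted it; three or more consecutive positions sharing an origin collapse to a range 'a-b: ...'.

Answer: the defect is in settle_round at line 21.
Key observation: Everything matches until log position 7, which reads 'driver got -1' in place of 'driver got 0'.
Call chain: main -> verify_load(-1, 3) (called at line 47).
First divergence: position 7 — the shown line 'driver got -1' should read 'driver got 0'.
Intended log window:
  5: combined inputs 1 / 2
  6: enter settle_round: left 1 right -1
  7: driver got 0
  8: enter verify_load: left 0 right 3
Execution walk:
  split_margin([1, 9, 4, 1, 1]) -> 1  [called from main, line 42]
  weigh_samples([1, 9, 4, 1, 1], 1) -> 2  [called from main, line 43]
  settle_round(1, -1) -> -1  [called from shape_report, line 27]
  shape_report(1, 2) -> -1  [called from main, line 45]
  verify_load(-1, 3) -> 21  [called from main, line 47]
Log origin:
  1: logged in main at line 41
  2: logged in split_margin at line 2
  3: logged in weigh_samples at line 10
  4: logged in weigh_samples at line 15
  5: logged in main at line 44
  6: logged in settle_round at line 19
  7: logged in main at line 46
  8: logged in verify_load at line 30
A correct fix: line 21: replace `*` with `%`.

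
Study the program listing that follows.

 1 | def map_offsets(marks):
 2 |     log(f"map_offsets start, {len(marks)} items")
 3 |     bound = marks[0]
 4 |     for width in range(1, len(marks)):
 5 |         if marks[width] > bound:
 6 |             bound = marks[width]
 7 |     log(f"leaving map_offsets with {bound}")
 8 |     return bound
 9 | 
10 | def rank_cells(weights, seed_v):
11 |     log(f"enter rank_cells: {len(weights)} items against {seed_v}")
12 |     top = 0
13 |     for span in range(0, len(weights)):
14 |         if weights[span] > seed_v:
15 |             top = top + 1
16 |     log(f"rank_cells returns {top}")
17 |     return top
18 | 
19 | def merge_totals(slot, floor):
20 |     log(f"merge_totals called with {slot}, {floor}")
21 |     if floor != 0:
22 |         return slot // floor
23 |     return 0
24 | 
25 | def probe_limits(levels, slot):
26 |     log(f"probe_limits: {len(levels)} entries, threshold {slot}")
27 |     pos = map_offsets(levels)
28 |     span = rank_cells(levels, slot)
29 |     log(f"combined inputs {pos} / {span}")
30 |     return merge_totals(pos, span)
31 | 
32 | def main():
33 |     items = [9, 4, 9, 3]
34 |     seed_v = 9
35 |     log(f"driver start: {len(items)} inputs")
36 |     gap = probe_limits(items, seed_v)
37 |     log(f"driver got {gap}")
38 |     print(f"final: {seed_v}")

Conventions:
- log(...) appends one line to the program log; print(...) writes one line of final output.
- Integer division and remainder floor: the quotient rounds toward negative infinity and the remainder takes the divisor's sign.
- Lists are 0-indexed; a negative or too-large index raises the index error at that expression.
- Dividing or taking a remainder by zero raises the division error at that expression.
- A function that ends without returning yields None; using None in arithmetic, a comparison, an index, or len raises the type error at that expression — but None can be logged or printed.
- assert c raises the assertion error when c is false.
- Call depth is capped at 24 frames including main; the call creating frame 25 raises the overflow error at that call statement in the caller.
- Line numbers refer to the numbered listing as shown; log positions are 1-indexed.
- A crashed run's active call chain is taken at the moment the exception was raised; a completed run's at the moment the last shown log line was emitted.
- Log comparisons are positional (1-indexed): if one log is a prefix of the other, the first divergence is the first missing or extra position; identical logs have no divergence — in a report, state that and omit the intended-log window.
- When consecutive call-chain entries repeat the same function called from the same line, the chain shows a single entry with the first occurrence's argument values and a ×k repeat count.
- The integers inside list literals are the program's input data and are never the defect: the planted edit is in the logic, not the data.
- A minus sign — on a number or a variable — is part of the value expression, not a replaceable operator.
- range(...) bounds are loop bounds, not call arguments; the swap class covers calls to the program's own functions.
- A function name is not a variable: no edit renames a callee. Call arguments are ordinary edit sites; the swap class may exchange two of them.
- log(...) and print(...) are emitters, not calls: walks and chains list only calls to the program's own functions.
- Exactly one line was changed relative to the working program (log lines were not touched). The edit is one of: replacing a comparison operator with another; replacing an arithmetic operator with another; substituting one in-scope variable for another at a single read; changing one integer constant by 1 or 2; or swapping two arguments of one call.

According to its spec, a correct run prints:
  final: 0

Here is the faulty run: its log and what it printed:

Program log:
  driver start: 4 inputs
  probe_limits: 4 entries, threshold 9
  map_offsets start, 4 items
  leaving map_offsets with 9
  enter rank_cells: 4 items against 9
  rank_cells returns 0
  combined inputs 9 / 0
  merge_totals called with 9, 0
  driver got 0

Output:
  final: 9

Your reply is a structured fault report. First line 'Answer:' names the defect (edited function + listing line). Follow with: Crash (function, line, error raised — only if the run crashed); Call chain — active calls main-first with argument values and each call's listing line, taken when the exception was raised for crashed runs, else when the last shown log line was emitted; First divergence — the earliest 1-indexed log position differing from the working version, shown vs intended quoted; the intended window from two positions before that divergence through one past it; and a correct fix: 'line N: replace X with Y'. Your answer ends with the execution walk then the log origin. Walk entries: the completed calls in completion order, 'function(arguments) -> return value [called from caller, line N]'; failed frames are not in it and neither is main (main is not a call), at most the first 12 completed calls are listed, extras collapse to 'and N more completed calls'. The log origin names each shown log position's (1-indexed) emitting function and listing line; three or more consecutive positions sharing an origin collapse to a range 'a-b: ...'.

Answer: the defect is in main at line 38.
Core observation: Nothing in the log betrays the bug — only the output does.
Call chain: main.
First divergence: none; the two logs match at every position.
Execution walk:
  map_offsets([9, 4, 9, 3]) -> 9  [called from probe_limits, line 27]
  rank_cells([9, 4, 9, 3], 9) -> 0  [called from probe_limits, line 28]
  merge_totals(9, 0) -> 0  [called from probe_limits, line 30]
  probe_limits([9, 4, 9, 3], 9) -> 0  [called from main, line 36]
Origin of each log line:
  1: logged in main at line 35
  2: logged in probe_limits at line 26
  3: logged in map_offsets at line 2
  4: logged in map_offsets at line 7
  5: logged in rank_cells at line 11
  6: logged in rank_cells at line 16
  7: logged in probe_limits at line 29
  8: logged in merge_totals at line 20
  9: logged in main at line 37
A correct fix: line 38: replace `seed_v` with `gap`.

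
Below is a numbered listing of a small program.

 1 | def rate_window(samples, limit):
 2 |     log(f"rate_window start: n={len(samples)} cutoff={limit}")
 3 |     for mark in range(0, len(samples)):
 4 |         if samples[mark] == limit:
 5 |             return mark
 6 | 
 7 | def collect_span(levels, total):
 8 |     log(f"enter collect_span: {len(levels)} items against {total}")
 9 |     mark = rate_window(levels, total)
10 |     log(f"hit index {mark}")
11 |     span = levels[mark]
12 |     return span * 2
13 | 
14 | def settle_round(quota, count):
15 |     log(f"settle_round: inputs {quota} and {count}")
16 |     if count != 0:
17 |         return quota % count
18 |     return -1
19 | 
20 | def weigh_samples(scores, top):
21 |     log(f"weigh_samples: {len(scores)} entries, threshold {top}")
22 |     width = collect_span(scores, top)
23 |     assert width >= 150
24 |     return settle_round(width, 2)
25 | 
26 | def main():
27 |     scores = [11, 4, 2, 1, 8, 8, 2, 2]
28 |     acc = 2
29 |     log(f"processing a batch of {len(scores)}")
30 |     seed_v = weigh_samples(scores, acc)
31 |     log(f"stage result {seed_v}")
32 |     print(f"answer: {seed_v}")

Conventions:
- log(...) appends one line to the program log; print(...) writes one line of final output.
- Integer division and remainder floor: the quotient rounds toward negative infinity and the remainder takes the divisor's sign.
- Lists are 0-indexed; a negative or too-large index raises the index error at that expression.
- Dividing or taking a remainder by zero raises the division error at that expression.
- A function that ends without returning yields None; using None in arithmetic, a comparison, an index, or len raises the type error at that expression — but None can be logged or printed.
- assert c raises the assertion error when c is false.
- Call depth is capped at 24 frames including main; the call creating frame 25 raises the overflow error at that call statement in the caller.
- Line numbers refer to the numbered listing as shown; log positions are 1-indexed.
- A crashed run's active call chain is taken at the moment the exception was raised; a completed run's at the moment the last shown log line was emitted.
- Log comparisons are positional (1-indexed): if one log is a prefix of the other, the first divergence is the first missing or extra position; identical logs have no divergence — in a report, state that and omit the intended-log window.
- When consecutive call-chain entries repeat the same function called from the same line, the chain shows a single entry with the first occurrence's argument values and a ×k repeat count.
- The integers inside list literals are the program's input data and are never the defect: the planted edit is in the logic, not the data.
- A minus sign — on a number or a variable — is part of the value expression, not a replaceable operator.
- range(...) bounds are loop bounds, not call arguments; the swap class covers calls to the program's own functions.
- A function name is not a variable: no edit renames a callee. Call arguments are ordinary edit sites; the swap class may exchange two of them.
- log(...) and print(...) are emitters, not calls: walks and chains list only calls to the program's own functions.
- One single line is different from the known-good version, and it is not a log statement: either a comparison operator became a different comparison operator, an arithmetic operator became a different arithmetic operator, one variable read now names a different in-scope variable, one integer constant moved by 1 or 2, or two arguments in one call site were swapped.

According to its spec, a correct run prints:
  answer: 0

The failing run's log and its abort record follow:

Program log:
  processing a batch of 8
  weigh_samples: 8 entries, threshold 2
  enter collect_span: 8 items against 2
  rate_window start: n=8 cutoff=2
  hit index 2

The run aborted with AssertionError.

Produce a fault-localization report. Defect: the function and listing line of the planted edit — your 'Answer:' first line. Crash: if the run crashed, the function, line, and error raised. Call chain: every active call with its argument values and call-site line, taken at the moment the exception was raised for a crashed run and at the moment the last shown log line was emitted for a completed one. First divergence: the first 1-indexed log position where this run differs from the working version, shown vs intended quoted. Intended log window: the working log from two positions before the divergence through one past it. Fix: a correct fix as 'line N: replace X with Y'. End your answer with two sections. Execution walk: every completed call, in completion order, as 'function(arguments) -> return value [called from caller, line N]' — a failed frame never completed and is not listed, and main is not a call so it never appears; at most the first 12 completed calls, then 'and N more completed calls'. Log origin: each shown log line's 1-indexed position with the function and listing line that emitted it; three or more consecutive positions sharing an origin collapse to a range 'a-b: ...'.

Answer: the defect is in weigh_samples at line 23.
Core observation: The shown log is a 5-line prefix of the intended one, whose next entry is 'settle_round: inputs 4 and 2'.
Crash: weigh_samples, line 23, AssertionError.
Call chain: main -> weigh_samples([11, 4, 2, 1, 8, 8, 2, 2], 2) (called at line 30).
First divergence: position 6 (shown log ended at 5 lines; the working version continues: 'settle_round: inputs 4 and 2').
Intended log window:
  4: rate_window start: n=8 cutoff=2
  5: hit index 2
  6: settle_round: inputs 4 and 2
  7: stage result 0
Execution walk:
  rate_window([11, 4, 2, 1, 8, 8, 2, 2], 2) -> 2  [called from collect_span, line 9]
  collect_span([11, 4, 2, 1, 8, 8, 2, 2], 2) -> 4  [called from weigh_samples, line 22]
Log origin:
  1: from main, line 29
  2: from weigh_samples, line 21
  3: from collect_span, line 8
  4: from rate_window, line 2
  5: from collect_span, line 10
A correct fix: line 23: replace `>=` with `<=`.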